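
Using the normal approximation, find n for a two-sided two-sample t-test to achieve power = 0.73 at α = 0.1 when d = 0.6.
n = 29 per group

Sample size formula (two-sample t-test, normal approximation):
n = 2 · ((z_{α/2} + z_β) / d)²

z_{α/2} = 1.645 (for α = 0.1, two-sided)
z_β = 0.613 (for power = 0.73)
d = 0.6

n = 2 · ((1.645 + 0.613) / 0.6)²
n = 2 · (3.763)²
n ≈ 28.32
Round up to the next whole number: n = 29 per group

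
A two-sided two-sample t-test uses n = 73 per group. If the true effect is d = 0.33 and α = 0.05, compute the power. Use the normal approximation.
Power ≈ 0.51

Power calculation (two-sample t-test, normal approximation):
z_β = d · √(n/2) - z_{α/2}
z_β = 0.33 · √(73/2) - 1.960
z_β = 0.33 · 6.042 - 1.960
z_β = 0.034

Power = Φ(z_β) = Φ(0.034) ≈ 0.513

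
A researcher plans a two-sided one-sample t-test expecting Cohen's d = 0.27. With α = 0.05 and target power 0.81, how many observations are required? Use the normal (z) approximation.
n = 111

Sample size formula (one-sample t-test, normal approximation):
n = ((z_{α/2} + z_β) / d)²

z_{α/2} = 1.960 (for α = 0.05, two-sided)
z_β = 0.878 (for power = 0.81)
d = 0.27

n = ((1.960 + 0.878) / 0.27)²
n = (10.511)²
n ≈ 110.48
Round up to the next whole number: n = 111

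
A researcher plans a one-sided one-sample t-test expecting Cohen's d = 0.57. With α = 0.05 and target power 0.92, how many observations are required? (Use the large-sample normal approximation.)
n = 29

Sample size formula (one-sample t-test, normal approximation):
n = ((z_α + z_β) / d)²

z_α = 1.645 (for α = 0.05, one-sided)
z_β = 1.405 (for power = 0.92)
d = 0.57

n = ((1.645 + 1.405) / 0.57)²
n = (5.351)²
n ≈ 28.63
Round up to the next whole number: n = 29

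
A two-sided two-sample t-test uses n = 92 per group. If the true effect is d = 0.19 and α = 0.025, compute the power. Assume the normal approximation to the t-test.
Power ≈ 0.17

Power calculation (two-sample t-test, normal approximation):
z_β = d · √(n/2) - z_{α/2}
z_β = 0.19 · √(92/2) - 2.241
z_β = 0.19 · 6.782 - 2.241
z_β = -0.953

Power = Φ(z_β) = Φ(-0.953) ≈ 0.170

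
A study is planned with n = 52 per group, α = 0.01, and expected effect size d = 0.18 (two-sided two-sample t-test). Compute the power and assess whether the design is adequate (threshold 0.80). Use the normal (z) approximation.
Power ≈ 0.05; the study is underpowered (power < 0.80)

Power calculation (two-sample t-test, normal approximation):
z_β = d · √(n/2) - z_{α/2}
z_β = 0.18 · √(52/2) - 2.576
z_β = 0.18 · 5.099 - 2.576
z_β = -1.658

Power = Φ(z_β) = Φ(-1.658) ≈ 0.049

Effect size d = 0.18 is very small by Cohen's convention (0.2/0.5/0.8).

Threshold: power ≥ 0.80 is conventionally adequate.
Power ≈ 0.05 → the study is underpowered (power < 0.80).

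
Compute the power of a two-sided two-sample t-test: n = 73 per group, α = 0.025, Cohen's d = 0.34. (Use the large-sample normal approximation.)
Power ≈ 0.43

Power calculation (two-sample t-test, normal approximation):
z_β = d · √(n/2) - z_{α/2}
z_β = 0.34 · √(73/2) - 2.241
z_β = 0.34 · 6.042 - 2.241
z_β = -0.187

Power = Φ(z_β) = Φ(-0.187) ≈ 0.426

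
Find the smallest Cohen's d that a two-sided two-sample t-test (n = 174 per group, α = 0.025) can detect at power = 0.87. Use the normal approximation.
d ≈ 0.36

Minimum detectable effect (two-sample t-test, normal approximation):
d = (z_{α/2} + z_β) / √(n/2)
d = (2.241 + 1.126) / √(174/2)
d = 3.368 / 9.327
d ≈ 0.36

By Cohen's convention (0.2 small / 0.5 medium / 0.8 large): small effect.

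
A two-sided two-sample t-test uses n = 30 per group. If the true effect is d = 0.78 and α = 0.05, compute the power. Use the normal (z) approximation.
Power ≈ 0.86

Power calculation (two-sample t-test, normal approximation):
z_β = d · √(n/2) - z_{α/2}
z_β = 0.78 · √(30/2) - 1.960
z_β = 0.78 · 3.873 - 1.960
z_β = 1.061

Power = Φ(z_β) = Φ(1.061) ≈ 0.856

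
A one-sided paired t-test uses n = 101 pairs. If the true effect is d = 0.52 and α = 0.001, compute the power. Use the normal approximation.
Power ≈ 0.98

Power calculation (paired t-test, normal approximation):
z_β = d · √n - z_α
z_β = 0.52 · √101 - 3.090
z_β = 0.52 · 10.050 - 3.090
z_β = 2.136

Power = Φ(z_β) = Φ(2.136) ≈ 0.984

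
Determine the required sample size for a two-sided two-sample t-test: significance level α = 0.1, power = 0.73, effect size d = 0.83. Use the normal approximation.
n = 15 per group

Sample size formula (two-sample t-test, normal approximation):
n = 2 · ((z_{α/2} + z_β) / d)²

z_{α/2} = 1.645 (for α = 0.1, two-sided)
z_β = 0.613 (for power = 0.73)
d = 0.83

n = 2 · ((1.645 + 0.613) / 0.83)²
n = 2 · (2.720)²
n ≈ 14.80
Round up to the next whole number: n = 15 per group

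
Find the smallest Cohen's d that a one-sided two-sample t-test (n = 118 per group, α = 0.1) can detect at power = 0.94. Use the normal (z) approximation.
d ≈ 0.37

Minimum detectable effect (two-sample t-test, normal approximation):
d = (z_α + z_β) / √(n/2)
d = (1.282 + 1.555) / √(118/2)
d = 2.836 / 7.681
d ≈ 0.37

By Cohen's convention (0.2 small / 0.5 medium / 0.8 large): small effect.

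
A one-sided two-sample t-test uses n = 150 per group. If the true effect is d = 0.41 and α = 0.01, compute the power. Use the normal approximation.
Power ≈ 0.89

Power calculation (two-sample t-test, normal approximation):
z_β = d · √(n/2) - z_α
z_β = 0.41 · √(150/2) - 2.326
z_β = 0.41 · 8.660 - 2.326
z_β = 1.224

Power = Φ(z_β) = Φ(1.224) ≈ 0.890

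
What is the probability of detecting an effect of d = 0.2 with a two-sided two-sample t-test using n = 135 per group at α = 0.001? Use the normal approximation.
Power ≈ 0.05

Power calculation (two-sample t-test, normal approximation):
z_β = d · √(n/2) - z_{α/2}
z_β = 0.2 · √(135/2) - 3.291
z_β = 0.2 · 8.216 - 3.291
z_β = -1.647

Power = Φ(z_β) = Φ(-1.647) ≈ 0.050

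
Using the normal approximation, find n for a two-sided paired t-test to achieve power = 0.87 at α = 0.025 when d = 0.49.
n = 48 pairs

Sample size formula (paired t-test, normal approximation):
n = ((z_{α/2} + z_β) / d)²

z_{α/2} = 2.241 (for α = 0.025, two-sided)
z_β = 1.126 (for power = 0.87)
d = 0.49

n = ((2.241 + 1.126) / 0.49)²
n = (6.871)²
n ≈ 47.21
Round up to the next whole number: n = 48 pairs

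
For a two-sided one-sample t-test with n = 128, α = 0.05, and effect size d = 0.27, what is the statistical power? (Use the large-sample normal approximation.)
Power ≈ 0.86

Power calculation (one-sample t-test, normal approximation):
z_β = d · √n - z_{α/2}
z_β = 0.27 · √128 - 1.960
z_β = 0.27 · 11.314 - 1.960
z_β = 1.095

Power = Φ(z_β) = Φ(1.095) ≈ 0.863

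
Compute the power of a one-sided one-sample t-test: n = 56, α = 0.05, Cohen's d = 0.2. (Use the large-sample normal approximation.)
Power ≈ 0.44

Power calculation (one-sample t-test, normal approximation):
z_β = d · √n - z_α
z_β = 0.2 · √56 - 1.645
z_β = 0.2 · 7.483 - 1.645
z_β = -0.148

Power = Φ(z_β) = Φ(-0.148) ≈ 0.441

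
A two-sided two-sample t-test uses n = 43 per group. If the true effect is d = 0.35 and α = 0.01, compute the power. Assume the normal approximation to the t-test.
Power ≈ 0.17

Power calculation (two-sample t-test, normal approximation):
z_β = d · √(n/2) - z_{α/2}
z_β = 0.35 · √(43/2) - 2.576
z_β = 0.35 · 4.637 - 2.576
z_β = -0.953

Power = Φ(z_β) = Φ(-0.953) ≈ 0.170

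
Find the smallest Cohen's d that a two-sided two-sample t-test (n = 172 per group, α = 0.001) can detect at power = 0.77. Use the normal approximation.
d ≈ 0.43

Minimum detectable effect (two-sample t-test, normal approximation):
d = (z_{α/2} + z_β) / √(n/2)
d = (3.291 + 0.739) / √(172/2)
d = 4.029 / 9.274
d ≈ 0.43

By Cohen's convention (0.2 small / 0.5 medium / 0.8 large): small effect.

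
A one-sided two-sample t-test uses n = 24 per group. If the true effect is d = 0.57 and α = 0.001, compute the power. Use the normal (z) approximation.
Power ≈ 0.13

Power calculation (two-sample t-test, normal approximation):
z_β = d · √(n/2) - z_α
z_β = 0.57 · √(24/2) - 3.090
z_β = 0.57 · 3.464 - 3.090
z_β = -1.116

Power = Φ(z_β) = Φ(-1.116) ≈ 0.132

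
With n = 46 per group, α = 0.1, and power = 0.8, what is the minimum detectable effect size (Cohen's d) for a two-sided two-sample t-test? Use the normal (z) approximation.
d ≈ 0.52

Minimum detectable effect (two-sample t-test, normal approximation):
d = (z_{α/2} + z_β) / √(n/2)
d = (1.645 + 0.842) / √(46/2)
d = 2.486 / 4.796
d ≈ 0.52

By Cohen's convention (0.2 small / 0.5 medium / 0.8 large): medium effect.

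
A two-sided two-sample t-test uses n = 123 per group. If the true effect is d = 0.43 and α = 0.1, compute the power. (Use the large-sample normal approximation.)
Power ≈ 0.96

Power calculation (two-sample t-test, normal approximation):
z_β = d · √(n/2) - z_{α/2}
z_β = 0.43 · √(123/2) - 1.645
z_β = 0.43 · 7.842 - 1.645
z_β = 1.727

Power = Φ(z_β) = Φ(1.727) ≈ 0.958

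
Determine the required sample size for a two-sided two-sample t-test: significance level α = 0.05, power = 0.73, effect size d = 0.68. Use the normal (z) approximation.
n = 29 per group

Sample size formula (two-sample t-test, normal approximation):
n = 2 · ((z_{α/2} + z_β) / d)²

z_{α/2} = 1.960 (for α = 0.05, two-sided)
z_β = 0.613 (for power = 0.73)
d = 0.68

n = 2 · ((1.960 + 0.613) / 0.68)²
n = 2 · (3.784)²
n ≈ 28.64
Round up to the next whole number: n = 29 per group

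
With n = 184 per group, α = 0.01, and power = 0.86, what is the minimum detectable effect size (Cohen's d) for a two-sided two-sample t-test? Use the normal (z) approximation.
d ≈ 0.38

Minimum detectable effect (two-sample t-test, normal approximation):
d = (z_{α/2} + z_β) / √(n/2)
d = (2.576 + 1.080) / √(184/2)
d = 3.656 / 9.592
d ≈ 0.38

By Cohen's convention (0.2 small / 0.5 medium / 0.8 large): small effect.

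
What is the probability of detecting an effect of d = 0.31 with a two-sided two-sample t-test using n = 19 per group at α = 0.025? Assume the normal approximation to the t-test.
Power ≈ 0.10

Power calculation (two-sample t-test, normal approximation):
z_β = d · √(n/2) - z_{α/2}
z_β = 0.31 · √(19/2) - 2.241
z_β = 0.31 · 3.082 - 2.241
z_β = -1.286

Power = Φ(z_β) = Φ(-1.286) ≈ 0.099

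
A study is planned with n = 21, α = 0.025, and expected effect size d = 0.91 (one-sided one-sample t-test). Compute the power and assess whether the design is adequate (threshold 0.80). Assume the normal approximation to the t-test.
Power ≈ 0.99; the study is adequately powered (power ≥ 0.80)

Power calculation (one-sample t-test, normal approximation):
z_β = d · √n - z_α
z_β = 0.91 · √21 - 1.960
z_β = 0.91 · 4.583 - 1.960
z_β = 2.210

Power = Φ(z_β) = Φ(2.210) ≈ 0.986

Effect size d = 0.91 is large by Cohen's convention (0.2/0.5/0.8).

Threshold: power ≥ 0.80 is conventionally adequate.
Power ≈ 0.99 → the study is adequately powered (power ≥ 0.80).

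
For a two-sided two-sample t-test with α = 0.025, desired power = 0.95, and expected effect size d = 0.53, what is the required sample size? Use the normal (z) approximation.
n = 108 per group

Sample size formula (two-sample t-test, normal approximation):
n = 2 · ((z_{α/2} + z_β) / d)²

z_{α/2} = 2.241 (for α = 0.025, two-sided)
z_β = 1.645 (for power = 0.95)
d = 0.53

n = 2 · ((2.241 + 1.645) / 0.53)²
n = 2 · (7.332)²
n ≈ 107.52
Round up to the next whole number: n = 108 per group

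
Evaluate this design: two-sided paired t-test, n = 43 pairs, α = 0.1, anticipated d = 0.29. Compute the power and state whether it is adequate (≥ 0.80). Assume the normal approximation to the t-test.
Power ≈ 0.60; the study is underpowered (power < 0.80)

Power calculation (paired t-test, normal approximation):
z_β = d · √n - z_{α/2}
z_β = 0.29 · √43 - 1.645
z_β = 0.29 · 6.557 - 1.645
z_β = 0.257

Power = Φ(z_β) = Φ(0.257) ≈ 0.601

Effect size d = 0.29 is small by Cohen's convention (0.2/0.5/0.8).

Threshold: power ≥ 0.80 is conventionally adequate.
Power ≈ 0.60 → the study is underpowered (power < 0.80).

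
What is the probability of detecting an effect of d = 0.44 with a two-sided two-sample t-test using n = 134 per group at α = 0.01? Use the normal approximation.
Power ≈ 0.85

Power calculation (two-sample t-test, normal approximation):
z_β = d · √(n/2) - z_{α/2}
z_β = 0.44 · √(134/2) - 2.576
z_β = 0.44 · 8.185 - 2.576
z_β = 1.026

Power = Φ(z_β) = Φ(1.026) ≈ 0.847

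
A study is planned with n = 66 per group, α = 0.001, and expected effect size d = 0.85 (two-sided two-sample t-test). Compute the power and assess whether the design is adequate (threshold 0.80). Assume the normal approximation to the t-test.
Power ≈ 0.94; the study is adequately powered (power ≥ 0.80)

Power calculation (two-sample t-test, normal approximation):
z_β = d · √(n/2) - z_{α/2}
z_β = 0.85 · √(66/2) - 3.291
z_β = 0.85 · 5.745 - 3.291
z_β = 1.592

Power = Φ(z_β) = Φ(1.592) ≈ 0.944

Effect size d = 0.85 is large by Cohen's convention (0.2/0.5/0.8).

Threshold: power ≥ 0.80 is conventionally adequate.
Power ≈ 0.94 → the study is adequately powered (power ≥ 0.80).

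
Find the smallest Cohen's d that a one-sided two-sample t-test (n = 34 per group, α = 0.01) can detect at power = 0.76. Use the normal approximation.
d ≈ 0.74

Minimum detectable effect (two-sample t-test, normal approximation):
d = (z_α + z_β) / √(n/2)
d = (2.326 + 0.706) / √(34/2)
d = 3.033 / 4.123
d ≈ 0.74

By Cohen's convention (0.2 small / 0.5 medium / 0.8 large): medium effect.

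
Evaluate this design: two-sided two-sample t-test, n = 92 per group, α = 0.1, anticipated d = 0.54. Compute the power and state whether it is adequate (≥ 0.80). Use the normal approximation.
Power ≈ 0.98; the study is adequately powered (power ≥ 0.80)

Power calculation (two-sample t-test, normal approximation):
z_β = d · √(n/2) - z_{α/2}
z_β = 0.54 · √(92/2) - 1.645
z_β = 0.54 · 6.782 - 1.645
z_β = 2.018

Power = Φ(z_β) = Φ(2.018) ≈ 0.978

Effect size d = 0.54 is medium by Cohen's convention (0.2/0.5/0.8).

Threshold: power ≥ 0.80 is conventionally adequate.
Power ≈ 0.98 → the study is adequately powered (power ≥ 0.80).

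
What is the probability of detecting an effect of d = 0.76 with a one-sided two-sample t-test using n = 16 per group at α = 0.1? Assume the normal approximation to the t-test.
Power ≈ 0.81

Power calculation (two-sample t-test, normal approximation):
z_β = d · √(n/2) - z_α
z_β = 0.76 · √(16/2) - 1.282
z_β = 0.76 · 2.828 - 1.282
z_β = 0.868

Power = Φ(z_β) = Φ(0.868) ≈ 0.807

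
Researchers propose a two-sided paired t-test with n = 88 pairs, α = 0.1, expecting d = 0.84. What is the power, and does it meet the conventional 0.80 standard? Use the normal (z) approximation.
Power ≈ 1.00; the study is adequately powered (power ≥ 0.80)

Power calculation (paired t-test, normal approximation):
z_β = d · √n - z_{α/2}
z_β = 0.84 · √88 - 1.645
z_β = 0.84 · 9.381 - 1.645
z_β = 6.235

Power = Φ(z_β) = Φ(6.235) ≈ 1.000

Effect size d = 0.84 is large by Cohen's convention (0.2/0.5/0.8).

Threshold: power ≥ 0.80 is conventionally adequate.
Power ≈ 1.00 → the study is adequately powered (power ≥ 0.80).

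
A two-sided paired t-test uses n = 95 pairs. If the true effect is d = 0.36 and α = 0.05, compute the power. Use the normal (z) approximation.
Power ≈ 0.94

Power calculation (paired t-test, normal approximation):
z_β = d · √n - z_{α/2}
z_β = 0.36 · √95 - 1.960
z_β = 0.36 · 9.747 - 1.960
z_β = 1.549

Power = Φ(z_β) = Φ(1.549) ≈ 0.939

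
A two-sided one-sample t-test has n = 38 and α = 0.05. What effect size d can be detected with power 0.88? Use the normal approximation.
d ≈ 0.51

Minimum detectable effect (one-sample t-test, normal approximation):
d = (z_{α/2} + z_β) / √n
d = (1.960 + 1.175) / √38
d = 3.135 / 6.164
d ≈ 0.51

By Cohen's convention (0.2 small / 0.5 medium / 0.8 large): medium effect.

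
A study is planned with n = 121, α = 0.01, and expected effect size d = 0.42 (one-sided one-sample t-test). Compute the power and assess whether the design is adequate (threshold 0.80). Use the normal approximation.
Power ≈ 0.99; the study is adequately powered (power ≥ 0.80)

Power calculation (one-sample t-test, normal approximation):
z_β = d · √n - z_α
z_β = 0.42 · √121 - 2.326
z_β = 0.42 · 11.000 - 2.326
z_β = 2.294

Power = Φ(z_β) = Φ(2.294) ≈ 0.989

Effect size d = 0.42 is small by Cohen's convention (0.2/0.5/0.8).

Threshold: power ≥ 0.80 is conventionally adequate.
Power ≈ 0.99 → the study is adequately powered (power ≥ 0.80).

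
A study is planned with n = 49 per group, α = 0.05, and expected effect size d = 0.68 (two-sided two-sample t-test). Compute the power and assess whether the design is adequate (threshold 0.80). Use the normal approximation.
Power ≈ 0.92; the study is adequately powered (power ≥ 0.80)

Power calculation (two-sample t-test, normal approximation):
z_β = d · √(n/2) - z_{α/2}
z_β = 0.68 · √(49/2) - 1.960
z_β = 0.68 · 4.950 - 1.960
z_β = 1.406

Power = Φ(z_β) = Φ(1.406) ≈ 0.920

Effect size d = 0.68 is medium by Cohen's convention (0.2/0.5/0.8).

Threshold: power ≥ 0.80 is conventionally adequate.
Power ≈ 0.92 → the study is adequately powered (power ≥ 0.80).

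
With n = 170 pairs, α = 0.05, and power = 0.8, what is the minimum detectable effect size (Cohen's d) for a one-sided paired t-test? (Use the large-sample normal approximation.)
d ≈ 0.19

Minimum detectable effect (paired t-test, normal approximation):
d = (z_α + z_β) / √n
d = (1.645 + 0.842) / √170
d = 2.486 / 13.038
d ≈ 0.19

By Cohen's convention (0.2 small / 0.5 medium / 0.8 large): very small effect.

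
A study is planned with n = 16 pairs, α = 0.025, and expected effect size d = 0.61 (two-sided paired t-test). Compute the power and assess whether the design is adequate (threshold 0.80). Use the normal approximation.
Power ≈ 0.58; the study is underpowered (power < 0.80)

Power calculation (paired t-test, normal approximation):
z_β = d · √n - z_{α/2}
z_β = 0.61 · √16 - 2.241
z_β = 0.61 · 4.000 - 2.241
z_β = 0.199

Power = Φ(z_β) = Φ(0.199) ≈ 0.579

Effect size d = 0.61 is medium by Cohen's convention (0.2/0.5/0.8).

Threshold: power ≥ 0.80 is conventionally adequate.
Power ≈ 0.58 → the study is underpowered (power < 0.80).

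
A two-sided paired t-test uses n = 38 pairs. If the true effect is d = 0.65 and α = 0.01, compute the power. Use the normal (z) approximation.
Power ≈ 0.92

Power calculation (paired t-test, normal approximation):
z_β = d · √n - z_{α/2}
z_β = 0.65 · √38 - 2.576
z_β = 0.65 · 6.164 - 2.576
z_β = 1.431

Power = Φ(z_β) = Φ(1.431) ≈ 0.924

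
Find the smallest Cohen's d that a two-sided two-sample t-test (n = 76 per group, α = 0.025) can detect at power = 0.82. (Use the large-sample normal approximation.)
d ≈ 0.51

Minimum detectable effect (two-sample t-test, normal approximation):
d = (z_{α/2} + z_β) / √(n/2)
d = (2.241 + 0.915) / √(76/2)
d = 3.157 / 6.164
d ≈ 0.51

By Cohen's convention (0.2 small / 0.5 medium / 0.8 large): medium effect.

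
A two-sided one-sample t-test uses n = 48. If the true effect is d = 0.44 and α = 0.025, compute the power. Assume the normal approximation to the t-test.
Power ≈ 0.79

Power calculation (one-sample t-test, normal approximation):
z_β = d · √n - z_{α/2}
z_β = 0.44 · √48 - 2.241
z_β = 0.44 · 6.928 - 2.241
z_β = 0.807

Power = Φ(z_β) = Φ(0.807) ≈ 0.790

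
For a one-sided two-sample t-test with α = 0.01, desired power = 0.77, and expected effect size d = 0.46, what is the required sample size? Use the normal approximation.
n = 89 per group

Sample size formula (two-sample t-test, normal approximation):
n = 2 · ((z_α + z_β) / d)²

z_α = 2.326 (for α = 0.01, one-sided)
z_β = 0.739 (for power = 0.77)
d = 0.46

n = 2 · ((2.326 + 0.739) / 0.46)²
n = 2 · (6.663)²
n ≈ 88.79
Round up to the next whole number: n = 89 per group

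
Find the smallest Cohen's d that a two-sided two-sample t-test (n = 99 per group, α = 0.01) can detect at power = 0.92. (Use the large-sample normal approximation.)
d ≈ 0.57

Minimum detectable effect (two-sample t-test, normal approximation):
d = (z_{α/2} + z_β) / √(n/2)
d = (2.576 + 1.405) / √(99/2)
d = 3.981 / 7.036
d ≈ 0.57

By Cohen's convention (0.2 small / 0.5 medium / 0.8 large): medium effect.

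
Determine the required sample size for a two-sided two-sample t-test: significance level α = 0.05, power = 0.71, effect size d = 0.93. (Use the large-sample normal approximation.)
n = 15 per group

Sample size formula (two-sample t-test, normal approximation):
n = 2 · ((z_{α/2} + z_β) / d)²

z_{α/2} = 1.960 (for α = 0.05, two-sided)
z_β = 0.553 (for power = 0.71)
d = 0.93

n = 2 · ((1.960 + 0.553) / 0.93)²
n = 2 · (2.702)²
n ≈ 14.60
Round up to the next whole number: n = 15 per group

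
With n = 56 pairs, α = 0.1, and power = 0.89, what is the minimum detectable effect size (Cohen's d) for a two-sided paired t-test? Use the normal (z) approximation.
d ≈ 0.38

Minimum detectable effect (paired t-test, normal approximation):
d = (z_{α/2} + z_β) / √n
d = (1.645 + 1.227) / √56
d = 2.871 / 7.483
d ≈ 0.38

By Cohen's convention (0.2 small / 0.5 medium / 0.8 large): small effect.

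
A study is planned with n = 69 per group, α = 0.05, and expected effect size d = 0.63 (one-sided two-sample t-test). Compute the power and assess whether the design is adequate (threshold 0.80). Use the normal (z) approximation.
Power ≈ 0.98; the study is adequately powered (power ≥ 0.80)

Power calculation (two-sample t-test, normal approximation):
z_β = d · √(n/2) - z_α
z_β = 0.63 · √(69/2) - 1.645
z_β = 0.63 · 5.874 - 1.645
z_β = 2.056

Power = Φ(z_β) = Φ(2.056) ≈ 0.980

Effect size d = 0.63 is medium by Cohen's convention (0.2/0.5/0.8).

Threshold: power ≥ 0.80 is conventionally adequate.
Power ≈ 0.98 → the study is adequately powered (power ≥ 0.80).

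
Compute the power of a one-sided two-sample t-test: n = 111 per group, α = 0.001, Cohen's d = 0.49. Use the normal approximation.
Power ≈ 0.71

Power calculation (two-sample t-test, normal approximation):
z_β = d · √(n/2) - z_α
z_β = 0.49 · √(111/2) - 3.090
z_β = 0.49 · 7.450 - 3.090
z_β = 0.560

Power = Φ(z_β) = Φ(0.560) ≈ 0.712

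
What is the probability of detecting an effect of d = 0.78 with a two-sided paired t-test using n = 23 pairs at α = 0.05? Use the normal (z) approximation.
Power ≈ 0.96

Power calculation (paired t-test, normal approximation):
z_β = d · √n - z_{α/2}
z_β = 0.78 · √23 - 1.960
z_β = 0.78 · 4.796 - 1.960
z_β = 1.781

Power = Φ(z_β) = Φ(1.781) ≈ 0.963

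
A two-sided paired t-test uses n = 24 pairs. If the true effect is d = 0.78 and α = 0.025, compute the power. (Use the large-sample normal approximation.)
Power ≈ 0.94

Power calculation (paired t-test, normal approximation):
z_β = d · √n - z_{α/2}
z_β = 0.78 · √24 - 2.241
z_β = 0.78 · 4.899 - 2.241
z_β = 1.580

Power = Φ(z_β) = Φ(1.580) ≈ 0.943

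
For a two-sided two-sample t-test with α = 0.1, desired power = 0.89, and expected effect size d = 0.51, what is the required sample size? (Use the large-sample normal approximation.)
n = 64 per group

Sample size formula (two-sample t-test, normal approximation):
n = 2 · ((z_{α/2} + z_β) / d)²

z_{α/2} = 1.645 (for α = 0.1, two-sided)
z_β = 1.227 (for power = 0.89)
d = 0.51

n = 2 · ((1.645 + 1.227) / 0.51)²
n = 2 · (5.631)²
n ≈ 63.42
Round up to the next whole number: n = 64 per group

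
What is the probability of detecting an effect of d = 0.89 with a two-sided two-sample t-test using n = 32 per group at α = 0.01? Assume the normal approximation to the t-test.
Power ≈ 0.84

Power calculation (two-sample t-test, normal approximation):
z_β = d · √(n/2) - z_{α/2}
z_β = 0.89 · √(32/2) - 2.576
z_β = 0.89 · 4.000 - 2.576
z_β = 0.984

Power = Φ(z_β) = Φ(0.984) ≈ 0.837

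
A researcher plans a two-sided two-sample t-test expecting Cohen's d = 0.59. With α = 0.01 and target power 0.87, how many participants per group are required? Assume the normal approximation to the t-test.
n = 79 per group

Sample size formula (two-sample t-test, normal approximation):
n = 2 · ((z_{α/2} + z_β) / d)²

z_{α/2} = 2.576 (for α = 0.01, two-sided)
z_β = 1.126 (for power = 0.87)
d = 0.59

n = 2 · ((2.576 + 1.126) / 0.59)²
n = 2 · (6.275)²
n ≈ 78.75
Round up to the next whole number: n = 79 per group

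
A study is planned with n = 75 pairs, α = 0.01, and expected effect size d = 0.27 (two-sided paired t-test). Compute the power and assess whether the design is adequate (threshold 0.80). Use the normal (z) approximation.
Power ≈ 0.41; the study is underpowered (power < 0.80)

Power calculation (paired t-test, normal approximation):
z_β = d · √n - z_{α/2}
z_β = 0.27 · √75 - 2.576
z_β = 0.27 · 8.660 - 2.576
z_β = -0.238

Power = Φ(z_β) = Φ(-0.238) ≈ 0.406

Effect size d = 0.27 is small by Cohen's convention (0.2/0.5/0.8).

Threshold: power ≥ 0.80 is conventionally adequate.
Power ≈ 0.41 → the study is underpowered (power < 0.80).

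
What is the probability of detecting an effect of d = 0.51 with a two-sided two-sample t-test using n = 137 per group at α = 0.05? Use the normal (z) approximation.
Power ≈ 0.99

Power calculation (two-sample t-test, normal approximation):
z_β = d · √(n/2) - z_{α/2}
z_β = 0.51 · √(137/2) - 1.960
z_β = 0.51 · 8.276 - 1.960
z_β = 2.261

Power = Φ(z_β) = Φ(2.261) ≈ 0.988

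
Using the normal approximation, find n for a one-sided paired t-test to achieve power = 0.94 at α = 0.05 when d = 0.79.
n = 17 pairs

Sample size formula (paired t-test, normal approximation):
n = ((z_α + z_β) / d)²

z_α = 1.645 (for α = 0.05, one-sided)
z_β = 1.555 (for power = 0.94)
d = 0.79

n = ((1.645 + 1.555) / 0.79)²
n = (4.051)²
n ≈ 16.41
Round up to the next whole number: n = 17 pairs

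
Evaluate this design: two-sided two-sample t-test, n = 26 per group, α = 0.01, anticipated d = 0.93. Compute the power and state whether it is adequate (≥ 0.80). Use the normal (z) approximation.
Power ≈ 0.78; the study is underpowered (power < 0.80)

Power calculation (two-sample t-test, normal approximation):
z_β = d · √(n/2) - z_{α/2}
z_β = 0.93 · √(26/2) - 2.576
z_β = 0.93 · 3.606 - 2.576
z_β = 0.777

Power = Φ(z_β) = Φ(0.777) ≈ 0.782

Effect size d = 0.93 is large by Cohen's convention (0.2/0.5/0.8).

Threshold: power ≥ 0.80 is conventionally adequate.
Power ≈ 0.78 → the study is underpowered (power < 0.80).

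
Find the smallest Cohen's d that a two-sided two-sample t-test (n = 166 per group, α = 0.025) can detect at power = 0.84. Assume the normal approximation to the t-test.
d ≈ 0.36

Minimum detectable effect (two-sample t-test, normal approximation):
d = (z_{α/2} + z_β) / √(n/2)
d = (2.241 + 0.994) / √(166/2)
d = 3.236 / 9.110
d ≈ 0.36

By Cohen's convention (0.2 small / 0.5 medium / 0.8 large): small effect.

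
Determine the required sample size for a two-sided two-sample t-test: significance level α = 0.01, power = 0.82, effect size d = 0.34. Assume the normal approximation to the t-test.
n = 211 per group

Sample size formula (two-sample t-test, normal approximation):
n = 2 · ((z_{α/2} + z_β) / d)²

z_{α/2} = 2.576 (for α = 0.01, two-sided)
z_β = 0.915 (for power = 0.82)
d = 0.34

n = 2 · ((2.576 + 0.915) / 0.34)²
n = 2 · (10.268)²
n ≈ 210.86
Round up to the next whole number: n = 211 per group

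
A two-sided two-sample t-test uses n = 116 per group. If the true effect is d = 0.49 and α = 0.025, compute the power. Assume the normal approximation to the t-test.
Power ≈ 0.93

Power calculation (two-sample t-test, normal approximation):
z_β = d · √(n/2) - z_{α/2}
z_β = 0.49 · √(116/2) - 2.241
z_β = 0.49 · 7.616 - 2.241
z_β = 1.490

Power = Φ(z_β) = Φ(1.490) ≈ 0.932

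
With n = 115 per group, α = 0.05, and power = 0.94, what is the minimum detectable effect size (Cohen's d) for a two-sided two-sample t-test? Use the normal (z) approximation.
d ≈ 0.46

Minimum detectable effect (two-sample t-test, normal approximation):
d = (z_{α/2} + z_β) / √(n/2)
d = (1.960 + 1.555) / √(115/2)
d = 3.515 / 7.583
d ≈ 0.46

By Cohen's convention (0.2 small / 0.5 medium / 0.8 large): small effect.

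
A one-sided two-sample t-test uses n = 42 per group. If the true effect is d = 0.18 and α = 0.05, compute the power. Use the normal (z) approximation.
Power ≈ 0.21

Power calculation (two-sample t-test, normal approximation):
z_β = d · √(n/2) - z_α
z_β = 0.18 · √(42/2) - 1.645
z_β = 0.18 · 4.583 - 1.645
z_β = -0.820

Power = Φ(z_β) = Φ(-0.820) ≈ 0.206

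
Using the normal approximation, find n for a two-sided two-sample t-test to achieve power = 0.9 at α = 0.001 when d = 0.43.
n = 227 per group

Sample size formula (two-sample t-test, normal approximation):
n = 2 · ((z_{α/2} + z_β) / d)²

z_{α/2} = 3.291 (for α = 0.001, two-sided)
z_β = 1.282 (for power = 0.9)
d = 0.43

n = 2 · ((3.291 + 1.282) / 0.43)²
n = 2 · (10.635)²
n ≈ 226.21
Round up to the next whole number: n = 227 per group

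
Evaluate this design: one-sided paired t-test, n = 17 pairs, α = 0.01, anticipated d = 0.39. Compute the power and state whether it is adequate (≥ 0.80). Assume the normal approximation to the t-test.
Power ≈ 0.24; the study is underpowered (power < 0.80)

Power calculation (paired t-test, normal approximation):
z_β = d · √n - z_α
z_β = 0.39 · √17 - 2.326
z_β = 0.39 · 4.123 - 2.326
z_β = -0.718

Power = Φ(z_β) = Φ(-0.718) ≈ 0.236

Effect size d = 0.39 is small by Cohen's convention (0.2/0.5/0.8).

Threshold: power ≥ 0.80 is conventionally adequate.
Power ≈ 0.24 → the study is underpowered (power < 0.80).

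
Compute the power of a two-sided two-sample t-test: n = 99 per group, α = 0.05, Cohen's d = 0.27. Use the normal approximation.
Power ≈ 0.48

Power calculation (two-sample t-test, normal approximation):
z_β = d · √(n/2) - z_{α/2}
z_β = 0.27 · √(99/2) - 1.960
z_β = 0.27 · 7.036 - 1.960
z_β = -0.060

Power = Φ(z_β) = Φ(-0.060) ≈ 0.476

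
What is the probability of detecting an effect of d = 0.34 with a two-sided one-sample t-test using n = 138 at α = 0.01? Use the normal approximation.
Power ≈ 0.92

Power calculation (one-sample t-test, normal approximation):
z_β = d · √n - z_{α/2}
z_β = 0.34 · √138 - 2.576
z_β = 0.34 · 11.747 - 2.576
z_β = 1.418

Power = Φ(z_β) = Φ(1.418) ≈ 0.922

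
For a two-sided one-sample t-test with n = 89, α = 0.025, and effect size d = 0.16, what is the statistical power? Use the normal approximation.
Power ≈ 0.23

Power calculation (one-sample t-test, normal approximation):
z_β = d · √n - z_{α/2}
z_β = 0.16 · √89 - 2.241
z_β = 0.16 · 9.434 - 2.241
z_β = -0.732

Power = Φ(z_β) = Φ(-0.732) ≈ 0.232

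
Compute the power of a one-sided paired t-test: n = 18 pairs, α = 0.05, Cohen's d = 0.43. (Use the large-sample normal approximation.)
Power ≈ 0.57

Power calculation (paired t-test, normal approximation):
z_β = d · √n - z_α
z_β = 0.43 · √18 - 1.645
z_β = 0.43 · 4.243 - 1.645
z_β = 0.179

Power = Φ(z_β) = Φ(0.179) ≈ 0.571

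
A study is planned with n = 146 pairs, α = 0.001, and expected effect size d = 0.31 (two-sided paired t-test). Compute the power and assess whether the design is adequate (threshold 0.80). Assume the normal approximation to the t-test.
Power ≈ 0.68; the study is underpowered (power < 0.80)

Power calculation (paired t-test, normal approximation):
z_β = d · √n - z_{α/2}
z_β = 0.31 · √146 - 3.291
z_β = 0.31 · 12.083 - 3.291
z_β = 0.455

Power = Φ(z_β) = Φ(0.455) ≈ 0.676

Effect size d = 0.31 is small by Cohen's convention (0.2/0.5/0.8).

Threshold: power ≥ 0.80 is conventionally adequate.
Power ≈ 0.68 → the study is underpowered (power < 0.80).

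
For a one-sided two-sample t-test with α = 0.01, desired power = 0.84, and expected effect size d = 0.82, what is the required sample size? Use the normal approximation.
n = 33 per group

Sample size formula (two-sample t-test, normal approximation):
n = 2 · ((z_α + z_β) / d)²

z_α = 2.326 (for α = 0.01, one-sided)
z_β = 0.994 (for power = 0.84)
d = 0.82

n = 2 · ((2.326 + 0.994) / 0.82)²
n = 2 · (4.049)²
n ≈ 32.79
Round up to the next whole number: n = 33 per group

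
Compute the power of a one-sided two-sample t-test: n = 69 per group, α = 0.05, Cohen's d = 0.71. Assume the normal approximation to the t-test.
Power ≈ 0.99

Power calculation (two-sample t-test, normal approximation):
z_β = d · √(n/2) - z_α
z_β = 0.71 · √(69/2) - 1.645
z_β = 0.71 · 5.874 - 1.645
z_β = 2.525

Power = Φ(z_β) = Φ(2.525) ≈ 0.994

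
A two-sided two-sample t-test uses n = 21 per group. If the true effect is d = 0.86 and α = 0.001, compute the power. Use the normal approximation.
Power ≈ 0.31

Power calculation (two-sample t-test, normal approximation):
z_β = d · √(n/2) - z_{α/2}
z_β = 0.86 · √(21/2) - 3.291
z_β = 0.86 · 3.240 - 3.291
z_β = -0.504

Power = Φ(z_β) = Φ(-0.504) ≈ 0.307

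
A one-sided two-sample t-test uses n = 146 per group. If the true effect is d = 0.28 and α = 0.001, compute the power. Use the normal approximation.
Power ≈ 0.24

Power calculation (two-sample t-test, normal approximation):
z_β = d · √(n/2) - z_α
z_β = 0.28 · √(146/2) - 3.090
z_β = 0.28 · 8.544 - 3.090
z_β = -0.698

Power = Φ(z_β) = Φ(-0.698) ≈ 0.243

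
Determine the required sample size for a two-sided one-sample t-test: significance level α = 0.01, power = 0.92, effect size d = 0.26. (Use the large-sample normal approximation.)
n = 235

Sample size formula (one-sample t-test, normal approximation):
n = ((z_{α/2} + z_β) / d)²

z_{α/2} = 2.576 (for α = 0.01, two-sided)
z_β = 1.405 (for power = 0.92)
d = 0.26

n = ((2.576 + 1.405) / 0.26)²
n = (15.312)²
n ≈ 234.46
Round up to the next whole number: n = 235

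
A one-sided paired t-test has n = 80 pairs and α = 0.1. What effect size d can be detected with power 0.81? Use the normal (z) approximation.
d ≈ 0.24

Minimum detectable effect (paired t-test, normal approximation):
d = (z_α + z_β) / √n
d = (1.282 + 0.878) / √80
d = 2.159 / 8.944
d ≈ 0.24

By Cohen's convention (0.2 small / 0.5 medium / 0.8 large): small effect.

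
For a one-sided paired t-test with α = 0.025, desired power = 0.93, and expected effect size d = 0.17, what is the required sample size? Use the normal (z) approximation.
n = 409 pairs

Sample size formula (paired t-test, normal approximation):
n = ((z_α + z_β) / d)²

z_α = 1.960 (for α = 0.025, one-sided)
z_β = 1.476 (for power = 0.93)
d = 0.17

n = ((1.960 + 1.476) / 0.17)²
n = (20.212)²
n ≈ 408.52
Round up to the next whole number: n = 409 pairs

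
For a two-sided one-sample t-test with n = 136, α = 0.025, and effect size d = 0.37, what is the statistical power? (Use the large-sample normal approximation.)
Power ≈ 0.98

Power calculation (one-sample t-test, normal approximation):
z_β = d · √n - z_{α/2}
z_β = 0.37 · √136 - 2.241
z_β = 0.37 · 11.662 - 2.241
z_β = 2.074

Power = Φ(z_β) = Φ(2.074) ≈ 0.981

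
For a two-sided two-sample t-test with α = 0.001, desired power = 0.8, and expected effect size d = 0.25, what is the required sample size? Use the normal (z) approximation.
n = 547 per group

Sample size formula (two-sample t-test, normal approximation):
n = 2 · ((z_{α/2} + z_β) / d)²

z_{α/2} = 3.291 (for α = 0.001, two-sided)
z_β = 0.842 (for power = 0.8)
d = 0.25

n = 2 · ((3.291 + 0.842) / 0.25)²
n = 2 · (16.532)²
n ≈ 546.61
Round up to the next whole number: n = 547 per group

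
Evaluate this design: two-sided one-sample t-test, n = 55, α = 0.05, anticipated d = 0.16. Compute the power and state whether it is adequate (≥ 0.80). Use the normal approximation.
Power ≈ 0.22; the study is underpowered (power < 0.80)

Power calculation (one-sample t-test, normal approximation):
z_β = d · √n - z_{α/2}
z_β = 0.16 · √55 - 1.960
z_β = 0.16 · 7.416 - 1.960
z_β = -0.773

Power = Φ(z_β) = Φ(-0.773) ≈ 0.220

Effect size d = 0.16 is very small by Cohen's convention (0.2/0.5/0.8).

Threshold: power ≥ 0.80 is conventionally adequate.
Power ≈ 0.22 → the study is underpowered (power < 0.80).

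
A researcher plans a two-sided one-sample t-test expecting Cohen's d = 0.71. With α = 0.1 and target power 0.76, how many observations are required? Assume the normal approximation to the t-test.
n = 11

Sample size formula (one-sample t-test, normal approximation):
n = ((z_{α/2} + z_β) / d)²

z_{α/2} = 1.645 (for α = 0.1, two-sided)
z_β = 0.706 (for power = 0.76)
d = 0.71

n = ((1.645 + 0.706) / 0.71)²
n = (3.311)²
n ≈ 10.96
Round up to the next whole number: n = 11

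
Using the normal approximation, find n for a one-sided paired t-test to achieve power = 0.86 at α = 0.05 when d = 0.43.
n = 41 pairs

Sample size formula (paired t-test, normal approximation):
n = ((z_α + z_β) / d)²

z_α = 1.645 (for α = 0.05, one-sided)
z_β = 1.080 (for power = 0.86)
d = 0.43

n = ((1.645 + 1.080) / 0.43)²
n = (6.337)²
n ≈ 40.16
Round up to the next whole number: n = 41 pairs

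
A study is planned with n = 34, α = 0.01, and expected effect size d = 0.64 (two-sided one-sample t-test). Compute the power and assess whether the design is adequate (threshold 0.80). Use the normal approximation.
Power ≈ 0.88; the study is adequately powered (power ≥ 0.80)

Power calculation (one-sample t-test, normal approximation):
z_β = d · √n - z_{α/2}
z_β = 0.64 · √34 - 2.576
z_β = 0.64 · 5.831 - 2.576
z_β = 1.156

Power = Φ(z_β) = Φ(1.156) ≈ 0.876

Effect size d = 0.64 is medium by Cohen's convention (0.2/0.5/0.8).

Threshold: power ≥ 0.80 is conventionally adequate.
Power ≈ 0.88 → the study is adequately powered (power ≥ 0.80).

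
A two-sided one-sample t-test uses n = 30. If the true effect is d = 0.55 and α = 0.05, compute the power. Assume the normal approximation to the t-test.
Power ≈ 0.85

Power calculation (one-sample t-test, normal approximation):
z_β = d · √n - z_{α/2}
z_β = 0.55 · √30 - 1.960
z_β = 0.55 · 5.477 - 1.960
z_β = 1.053

Power = Φ(z_β) = Φ(1.053) ≈ 0.854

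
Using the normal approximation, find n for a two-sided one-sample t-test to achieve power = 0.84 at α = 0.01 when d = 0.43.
n = 69

Sample size formula (one-sample t-test, normal approximation):
n = ((z_{α/2} + z_β) / d)²

z_{α/2} = 2.576 (for α = 0.01, two-sided)
z_β = 0.994 (for power = 0.84)
d = 0.43

n = ((2.576 + 0.994) / 0.43)²
n = (8.302)²
n ≈ 68.92
Round up to the next whole number: n = 69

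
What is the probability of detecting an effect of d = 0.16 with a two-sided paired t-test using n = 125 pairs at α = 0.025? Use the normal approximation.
Power ≈ 0.33

Power calculation (paired t-test, normal approximation):
z_β = d · √n - z_{α/2}
z_β = 0.16 · √125 - 2.241
z_β = 0.16 · 11.180 - 2.241
z_β = -0.453

Power = Φ(z_β) = Φ(-0.453) ≈ 0.325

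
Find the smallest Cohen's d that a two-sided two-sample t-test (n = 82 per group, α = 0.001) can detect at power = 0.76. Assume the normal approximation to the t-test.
d ≈ 0.62

Minimum detectable effect (two-sample t-test, normal approximation):
d = (z_{α/2} + z_β) / √(n/2)
d = (3.291 + 0.706) / √(82/2)
d = 3.997 / 6.403
d ≈ 0.62

By Cohen's convention (0.2 small / 0.5 medium / 0.8 large): medium effect.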